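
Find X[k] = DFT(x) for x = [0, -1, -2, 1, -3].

X[k] = Σ(n=0 to 4) x[n] · ω_5^(nk)
where ω_5 = e^(-2πi/5)

Computing each X[k]:
X[0] = -5
X[1] = -0.4271-0.1388i
X[2] = 2.9271-4.0287i
X[3] = 2.9271+4.0287i
X[4] = -0.4271+0.1388i

X = [-5, -0.4271-0.1388i, 2.9271-4.0287i, 2.9271+4.0287i, -0.4271+0.1388i]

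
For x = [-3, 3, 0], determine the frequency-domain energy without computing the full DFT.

Parseval: Σ|x[n]|² = (1/N)Σ|X[k]|², so Σ|X[k]|² = N·Σ|x[n]|² = 3·18.0000

Σ|X[k]|² = N·Σ|x[n]|² = 3·18.0000 = 54.0000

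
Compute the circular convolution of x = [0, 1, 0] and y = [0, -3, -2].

(x ⊛ y)[n] = Σ(m=0 to 2) x[m] · y[(n-m) mod 3]

Computing each output sample:
(x ⊛ y)[0] = -2
(x ⊛ y)[1] = 0
(x ⊛ y)[2] = -3

x ⊛ y = [-2, 0, -3]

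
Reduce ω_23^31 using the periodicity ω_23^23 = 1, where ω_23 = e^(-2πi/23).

Since ω_23^23 = 1, powers reduce modulo 23.
31 mod 23 = 8
So ω_23^31 = ω_23^8 = e^(-2πi·8/23)

ω_23^31 = ω_23^8 = -0.5767-0.8170i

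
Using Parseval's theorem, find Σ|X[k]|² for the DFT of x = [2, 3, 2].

Parseval: Σ|x[n]|² = (1/N)Σ|X[k]|², so Σ|X[k]|² = N·Σ|x[n]|² = 3·17.0000

Σ|X[k]|² = N·Σ|x[n]|² = 3·17.0000 = 51.0000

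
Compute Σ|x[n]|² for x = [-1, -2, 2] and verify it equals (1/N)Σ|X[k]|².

Time domain:
Σ|x[n]|² = |-1|² + |-2|² + |2|² = 9.0000

Frequency domain:
(1/3)Σ|X[k]|² = (1/3)(|-1|² + |-1.0000+3.4641i|² + |-1.0000-3.4641i|²) = (1/3)·27.0000 = 9.0000

Both sides agree, confirming Parseval's theorem.

Σ|x[n]|² = (1/N)Σ|X[k]|² = 9.0000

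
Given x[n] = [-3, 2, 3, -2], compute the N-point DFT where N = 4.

X[k] = Σ(n=0 to 3) x[n] · ω_4^(nk)
where ω_4 = e^(-2πi/4)

Computing each X[k]:
X[0] = 0
X[1] = -6-4i
X[2] = 0
X[3] = -6+4i

X = [0, -6-4i, 0, -6+4i]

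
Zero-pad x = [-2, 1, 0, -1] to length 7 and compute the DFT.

Original 4-point DFT: [-2, -2-2i, -2, -2+2i]
Zero-padded 7-point DFT provides frequency interpolation.

DFT_7([x, 0, ...]) = [-2, -0.4755-0.3479i, -2.8460-1.7568i, -2.6784+0.5410i, -2.6784-0.5410i, -2.8460+1.7568i, -0.4755+0.3479i]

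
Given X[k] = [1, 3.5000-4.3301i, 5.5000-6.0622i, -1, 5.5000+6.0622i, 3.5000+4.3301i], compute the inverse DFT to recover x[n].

x[n] = (1/6) Σ(k=0 to 5) X[k] · e^(2πikn/6)

Computing each x[n]:
x[0] = 3
x[1] = 3
x[2] = -2
x[3] = 1
x[4] = -1
x[5] = -3

x = [3, 3, -2, 1, -1, -3]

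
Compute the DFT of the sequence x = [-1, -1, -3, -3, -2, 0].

X[k] = Σ(n=0 to 5) x[n] · ω_6^(nk)
where ω_6 = e^(-2πi/6)

Computing each X[k]:
X[0] = -10
X[1] = 4.0000+1.7321i
X[2] = -1
X[3] = -2
X[4] = -1
X[5] = 4.0000-1.7321i

X = [-10, 4.0000+1.7321i, -1, -2, -1, 4.0000-1.7321i]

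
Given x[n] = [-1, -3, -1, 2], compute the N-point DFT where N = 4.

X[k] = Σ(n=0 to 3) x[n] · ω_4^(nk)
where ω_4 = e^(-2πi/4)

Computing each X[k]:
X[0] = -3
X[1] = 5i
X[2] = -1
X[3] = -5i

X = [-3, 5i, -1, -5i]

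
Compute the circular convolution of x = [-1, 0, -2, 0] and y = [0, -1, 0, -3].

(x ⊛ y)[n] = Σ(m=0 to 3) x[m] · y[(n-m) mod 4]

Computing each output sample:
(x ⊛ y)[0] = 0
(x ⊛ y)[1] = 7
(x ⊛ y)[2] = 0
(x ⊛ y)[3] = 5

x ⊛ y = [0, 7, 0, 5]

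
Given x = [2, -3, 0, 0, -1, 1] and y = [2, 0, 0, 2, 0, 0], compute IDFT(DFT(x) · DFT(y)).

(x ⊛ y)[n] = Σ(m=0 to 5) x[m] · y[(n-m) mod 6]

Computing each output sample:
(x ⊛ y)[0] = 4
(x ⊛ y)[1] = -8
(x ⊛ y)[2] = 2
(x ⊛ y)[3] = 4
(x ⊛ y)[4] = -8
(x ⊛ y)[5] = 2

x ⊛ y = [4, -8, 2, 4, -8, 2]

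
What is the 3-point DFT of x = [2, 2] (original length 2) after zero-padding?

Original 2-point DFT: [4, 0]
Zero-padded 3-point DFT provides frequency interpolation.

DFT_3([x, 0, ...]) = [4, 1.0000-1.7321i, 1.0000+1.7321i]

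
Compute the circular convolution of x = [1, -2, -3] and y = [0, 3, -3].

(x ⊛ y)[n] = Σ(m=0 to 2) x[m] · y[(n-m) mod 3]

Computing each output sample:
(x ⊛ y)[0] = -3
(x ⊛ y)[1] = 12
(x ⊛ y)[2] = -9

x ⊛ y = [-3, 12, -9]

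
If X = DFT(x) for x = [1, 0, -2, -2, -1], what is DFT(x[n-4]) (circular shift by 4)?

Time shift by 4: X_shifted[k] = ω_5^(4k) · X[k]
Shifted x = [0, -2, -2, -1, 1]

DFT(x[n-4]) = [-4, 2.1180+3.4410i, -0.1180+0.8123i, -0.1180-0.8123i, 2.1180-3.4410i]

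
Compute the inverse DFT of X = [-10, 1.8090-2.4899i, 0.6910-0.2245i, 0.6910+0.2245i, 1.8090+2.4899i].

x[n] = (1/5) Σ(k=0 to 4) X[k] · e^(2πikn/5)

Computing each x[n]:
x[0] = -1
x[1] = -1
x[2] = -2
x[3] = -3
x[4] = -3

x = [-1, -1, -2, -3, -3]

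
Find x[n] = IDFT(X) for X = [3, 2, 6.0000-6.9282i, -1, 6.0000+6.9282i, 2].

x[n] = (1/6) Σ(k=0 to 5) X[k] · e^(2πikn/6)

Computing each x[n]:
x[0] = 3
x[1] = 2
x[2] = -3
x[3] = 2
x[4] = 1
x[5] = -2

x = [3, 2, -3, 2, 1, -2]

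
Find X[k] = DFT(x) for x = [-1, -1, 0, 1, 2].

X[k] = Σ(n=0 to 4) x[n] · ω_5^(nk)
where ω_5 = e^(-2πi/5)

Computing each X[k]:
X[0] = 1
X[1] = -1.5000+3.4410i
X[2] = -1.5000+0.8123i
X[3] = -1.5000-0.8123i
X[4] = -1.5000-3.4410i

X = [1, -1.5000+3.4410i, -1.5000+0.8123i, -1.5000-0.8123i, -1.5000-3.4410i]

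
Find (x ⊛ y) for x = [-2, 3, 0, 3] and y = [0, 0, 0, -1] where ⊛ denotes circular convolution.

(x ⊛ y)[n] = Σ(m=0 to 3) x[m] · y[(n-m) mod 4]

Computing each output sample:
(x ⊛ y)[0] = -3
(x ⊛ y)[1] = 0
(x ⊛ y)[2] = -3
(x ⊛ y)[3] = 2

x ⊛ y = [-3, 0, -3, 2]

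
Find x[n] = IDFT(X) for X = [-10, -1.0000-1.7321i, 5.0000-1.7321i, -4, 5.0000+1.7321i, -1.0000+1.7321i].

x[n] = (1/6) Σ(k=0 to 5) X[k] · e^(2πikn/6)

Computing each x[n]:
x[0] = -1
x[1] = -1
x[2] = -3
x[3] = 1
x[4] = -3
x[5] = -3

x = [-1, -1, -3, 1, -3, -3]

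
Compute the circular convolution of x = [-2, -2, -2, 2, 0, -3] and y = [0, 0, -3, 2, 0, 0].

(x ⊛ y)[n] = Σ(m=0 to 5) x[m] · y[(n-m) mod 6]

Computing each output sample:
(x ⊛ y)[0] = 4
(x ⊛ y)[1] = 9
(x ⊛ y)[2] = 0
(x ⊛ y)[3] = 2
(x ⊛ y)[4] = 2
(x ⊛ y)[5] = -10

x ⊛ y = [4, 9, 0, 2, 2, -10]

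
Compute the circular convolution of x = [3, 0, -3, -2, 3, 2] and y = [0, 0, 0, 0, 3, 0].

(x ⊛ y)[n] = Σ(m=0 to 5) x[m] · y[(n-m) mod 6]

Computing each output sample:
(x ⊛ y)[0] = -9
(x ⊛ y)[1] = -6
(x ⊛ y)[2] = 9
(x ⊛ y)[3] = 6
(x ⊛ y)[4] = 9
(x ⊛ y)[5] = 0

x ⊛ y = [-9, -6, 9, 6, 9, 0]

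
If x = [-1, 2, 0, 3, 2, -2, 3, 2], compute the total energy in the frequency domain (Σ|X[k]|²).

Parseval: Σ|x[n]|² = (1/N)Σ|X[k]|², so Σ|X[k]|² = N·Σ|x[n]|² = 8·35.0000

Σ|X[k]|² = N·Σ|x[n]|² = 8·35.0000 = 280.0000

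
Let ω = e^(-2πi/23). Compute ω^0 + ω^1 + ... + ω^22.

Sum of all nth roots of unity equals 0 for n > 1 (geometric series with r ≠ 1).

0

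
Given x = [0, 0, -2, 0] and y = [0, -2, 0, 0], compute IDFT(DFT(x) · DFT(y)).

(x ⊛ y)[n] = Σ(m=0 to 3) x[m] · y[(n-m) mod 4]

Computing each output sample:
(x ⊛ y)[0] = 0
(x ⊛ y)[1] = 0
(x ⊛ y)[2] = 0
(x ⊛ y)[3] = 4

x ⊛ y = [0, 0, 0, 4]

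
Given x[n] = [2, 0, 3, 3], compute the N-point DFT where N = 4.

X[k] = Σ(n=0 to 3) x[n] · ω_4^(nk)
where ω_4 = e^(-2πi/4)

Computing each X[k]:
X[0] = 8
X[1] = -1+3i
X[2] = 2
X[3] = -1-3i

X = [8, -1+3i, 2, -1-3i]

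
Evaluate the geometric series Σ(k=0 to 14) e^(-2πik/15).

Sum of all nth roots of unity equals 0 for n > 1 (geometric series with r ≠ 1).

0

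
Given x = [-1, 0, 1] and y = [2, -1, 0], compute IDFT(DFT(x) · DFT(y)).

(x ⊛ y)[n] = Σ(m=0 to 2) x[m] · y[(n-m) mod 3]

Computing each output sample:
(x ⊛ y)[0] = -3
(x ⊛ y)[1] = 1
(x ⊛ y)[2] = 2

x ⊛ y = [-3, 1, 2]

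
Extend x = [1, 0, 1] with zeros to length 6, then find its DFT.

Original 3-point DFT: [2, 0.5000+0.8660i, 0.5000-0.8660i]
Zero-padded 6-point DFT provides frequency interpolation.

DFT_6([x, 0, ...]) = [2, 0.5000-0.8660i, 0.5000+0.8660i, 2, 0.5000-0.8660i, 0.5000+0.8660i]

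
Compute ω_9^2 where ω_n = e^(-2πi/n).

ω_9^2 = e^(-2πi·2/9)
= cos(-2π·2/9) + i·sin(-2π·2/9)
= cos(-4π/9) + i·sin(-4π/9)

ω_9^2 = cos(-4π/9) + i·sin(-4π/9) = 0.1736-0.9848i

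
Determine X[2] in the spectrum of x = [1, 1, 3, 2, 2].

X[2] = Σ(n=0 to 4) x[n] · ω_5^(2n) where ω_5 = e^(-2πi/5)
= (1)·ω_5^0 + (1)·ω_5^2 + (3)·ω_5^4 + (2)·ω_5^6 + (2)·ω_5^8

X[2] = 0.1180+1.5388i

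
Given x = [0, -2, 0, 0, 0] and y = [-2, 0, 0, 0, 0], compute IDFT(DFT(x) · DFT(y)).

(x ⊛ y)[n] = Σ(m=0 to 4) x[m] · y[(n-m) mod 5]

Computing each output sample:
(x ⊛ y)[0] = 0
(x ⊛ y)[1] = 4
(x ⊛ y)[2] = 0
(x ⊛ y)[3] = 0
(x ⊛ y)[4] = 0

x ⊛ y = [0, 4, 0, 0, 0]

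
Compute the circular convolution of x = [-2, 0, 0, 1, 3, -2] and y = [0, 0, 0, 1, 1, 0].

(x ⊛ y)[n] = Σ(m=0 to 5) x[m] · y[(n-m) mod 6]

Computing each output sample:
(x ⊛ y)[0] = 1
(x ⊛ y)[1] = 4
(x ⊛ y)[2] = 1
(x ⊛ y)[3] = -4
(x ⊛ y)[4] = -2
(x ⊛ y)[5] = 0

x ⊛ y = [1, 4, 1, -4, -2, 0]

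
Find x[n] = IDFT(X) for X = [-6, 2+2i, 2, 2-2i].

x[n] = (1/4) Σ(k=0 to 3) X[k] · e^(2πikn/4)

Computing each x[n]:
x[0] = 0
x[1] = -3
x[2] = -2
x[3] = -1

x = [0, -3, -2, -1]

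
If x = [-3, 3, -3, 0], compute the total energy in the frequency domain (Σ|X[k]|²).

Parseval: Σ|x[n]|² = (1/N)Σ|X[k]|², so Σ|X[k]|² = N·Σ|x[n]|² = 4·27.0000

Σ|X[k]|² = N·Σ|x[n]|² = 4·27.0000 = 108.0000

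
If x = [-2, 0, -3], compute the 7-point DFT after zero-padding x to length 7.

Original 3-point DFT: [-5, -0.5000-2.5981i, -0.5000+2.5981i]
Zero-padded 7-point DFT provides frequency interpolation.

DFT_7([x, 0, ...]) = [-5, -1.3324+2.9248i, 0.7029-1.3017i, -3.8705-2.3455i, -3.8705+2.3455i, 0.7029+1.3017i, -1.3324-2.9248i]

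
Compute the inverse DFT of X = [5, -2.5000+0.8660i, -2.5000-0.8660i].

x[n] = (1/3) Σ(k=0 to 2) X[k] · e^(2πikn/3)

Computing each x[n]:
x[0] = 0
x[1] = 2
x[2] = 3

x = [0, 2, 3]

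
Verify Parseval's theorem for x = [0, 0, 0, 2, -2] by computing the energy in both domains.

Time domain:
Σ|x[n]|² = |0|² + |0|² + |0|² + |2|² + |-2|² = 8.0000

Frequency domain:
(1/5)Σ|X[k]|² = (1/5)(|0|² + |-2.2361-0.7265i|² + |2.2361-3.0777i|² + |2.2361+3.0777i|² + |-2.2361+0.7265i|²) = (1/5)·40.0000 = 8.0000

Both sides agree, confirming Parseval's theorem.

Σ|x[n]|² = (1/N)Σ|X[k]|² = 8.0000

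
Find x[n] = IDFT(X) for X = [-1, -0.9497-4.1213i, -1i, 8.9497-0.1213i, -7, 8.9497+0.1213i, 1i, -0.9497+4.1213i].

x[n] = (1/8) Σ(k=0 to 7) X[k] · e^(2πikn/8)

Computing each x[n]:
x[0] = 1
x[1] = 0
x[2] = 0
x[3] = 3
x[4] = -3
x[5] = 2
x[6] = -2
x[7] = -2

x = [1, 0, 0, 3, -3, 2, -2, -2]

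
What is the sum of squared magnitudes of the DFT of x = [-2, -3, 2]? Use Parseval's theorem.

Parseval: Σ|x[n]|² = (1/N)Σ|X[k]|², so Σ|X[k]|² = N·Σ|x[n]|² = 3·17.0000

Σ|X[k]|² = N·Σ|x[n]|² = 3·17.0000 = 51.0000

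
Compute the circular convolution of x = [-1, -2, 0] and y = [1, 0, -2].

(x ⊛ y)[n] = Σ(m=0 to 2) x[m] · y[(n-m) mod 3]

Computing each output sample:
(x ⊛ y)[0] = 3
(x ⊛ y)[1] = -2
(x ⊛ y)[2] = 2

x ⊛ y = [3, -2, 2]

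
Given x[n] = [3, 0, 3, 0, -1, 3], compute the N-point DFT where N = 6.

X[k] = Σ(n=0 to 5) x[n] · ω_6^(nk)
where ω_6 = e^(-2πi/6)

Computing each X[k]:
X[0] = 8
X[1] = 3.5000-0.8660i
X[2] = 0.5000+6.0622i
X[3] = 2
X[4] = 0.5000-6.0622i
X[5] = 3.5000+0.8660i

X = [8, 3.5000-0.8660i, 0.5000+6.0622i, 2, 0.5000-6.0622i, 3.5000+0.8660i]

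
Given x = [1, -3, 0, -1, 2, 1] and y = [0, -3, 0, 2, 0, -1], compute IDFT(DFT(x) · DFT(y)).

(x ⊛ y)[n] = Σ(m=0 to 5) x[m] · y[(n-m) mod 6]

Computing each output sample:
(x ⊛ y)[0] = -2
(x ⊛ y)[1] = 1
(x ⊛ y)[2] = 12
(x ⊛ y)[3] = 0
(x ⊛ y)[4] = -4
(x ⊛ y)[5] = -7

x ⊛ y = [-2, 1, 12, 0, -4, -7]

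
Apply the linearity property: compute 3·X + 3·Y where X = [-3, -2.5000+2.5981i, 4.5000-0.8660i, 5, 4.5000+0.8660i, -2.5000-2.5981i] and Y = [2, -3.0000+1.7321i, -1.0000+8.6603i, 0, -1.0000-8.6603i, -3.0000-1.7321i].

By linearity: DFT(3x + 3y) = 3·DFT(x) + 3·DFT(y)
= 3·[-3, -2.5000+2.5981i, 4.5000-0.8660i, 5, 4.5000+0.8660i, -2.5000-2.5981i] + 3·[2, -3.0000+1.7321i, -1.0000+8.6603i, 0, -1.0000-8.6603i, -3.0000-1.7321i]

Computing element-wise:
Z[0] = 3·(-3) + 3·(2) = -3
Z[1] = 3·(-2.5000+2.5981i) + 3·(-3.0000+1.7321i) = -16.5000+12.9906i
Z[2] = 3·(4.5000-0.8660i) + 3·(-1.0000+8.6603i) = 10.5000+23.3829i
Z[3] = 3·(5) + 3·(0) = 15
Z[4] = 3·(4.5000+0.8660i) + 3·(-1.0000-8.6603i) = 10.5000-23.3829i
Z[5] = 3·(-2.5000-2.5981i) + 3·(-3.0000-1.7321i) = -16.5000-12.9906i

DFT(3x + 3y) = 3·X + 3·Y = [-3, -16.5000+12.9906i, 10.5000+23.3829i, 15, 10.5000-23.3829i, -16.5000-12.9906i]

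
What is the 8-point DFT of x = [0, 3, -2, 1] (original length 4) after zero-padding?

Original 4-point DFT: [2, 2-2i, -6, 2+2i]
Zero-padded 8-point DFT provides frequency interpolation.

DFT_8([x, 0, ...]) = [2, 1.4142-0.8284i, 2-2i, -1.4142-4.8284i, -6, -1.4142+4.8284i, 2+2i, 1.4142+0.8284i]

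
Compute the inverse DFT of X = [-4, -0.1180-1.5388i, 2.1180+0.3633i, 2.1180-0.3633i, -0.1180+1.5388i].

x[n] = (1/5) Σ(k=0 to 4) X[k] · e^(2πikn/5)

Computing each x[n]:
x[0] = 0
x[1] = -1
x[2] = 0
x[3] = -1
x[4] = -2

x = [0, -1, 0, -1, -2]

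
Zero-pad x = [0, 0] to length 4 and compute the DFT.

Original 2-point DFT: [0, 0]
Zero-padded 4-point DFT provides frequency interpolation.

DFT_4([x, 0, ...]) = [0, 0, 0, 0]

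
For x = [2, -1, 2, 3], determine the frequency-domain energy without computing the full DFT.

Parseval: Σ|x[n]|² = (1/N)Σ|X[k]|², so Σ|X[k]|² = N·Σ|x[n]|² = 4·18.0000

Σ|X[k]|² = N·Σ|x[n]|² = 4·18.0000 = 72.0000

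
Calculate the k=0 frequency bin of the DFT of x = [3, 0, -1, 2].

X[0] = Σ(n=0 to 3) x[n] · ω_4^0 = Σ x[n]
= (3) + (0) + (-1) + (2)

X[0] = 4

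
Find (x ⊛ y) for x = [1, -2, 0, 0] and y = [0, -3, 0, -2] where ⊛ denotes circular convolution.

(x ⊛ y)[n] = Σ(m=0 to 3) x[m] · y[(n-m) mod 4]

Computing each output sample:
(x ⊛ y)[0] = 4
(x ⊛ y)[1] = -3
(x ⊛ y)[2] = 6
(x ⊛ y)[3] = -2

x ⊛ y = [4, -3, 6, -2]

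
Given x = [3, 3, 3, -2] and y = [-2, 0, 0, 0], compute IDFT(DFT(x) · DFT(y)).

(x ⊛ y)[n] = Σ(m=0 to 3) x[m] · y[(n-m) mod 4]

Computing each output sample:
(x ⊛ y)[0] = -6
(x ⊛ y)[1] = -6
(x ⊛ y)[2] = -6
(x ⊛ y)[3] = 4

x ⊛ y = [-6, -6, -6, 4]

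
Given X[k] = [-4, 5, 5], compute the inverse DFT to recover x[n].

x[n] = (1/3) Σ(k=0 to 2) X[k] · e^(2πikn/3)

Computing each x[n]:
x[0] = 2
x[1] = -3
x[2] = -3

x = [2, -3, -3]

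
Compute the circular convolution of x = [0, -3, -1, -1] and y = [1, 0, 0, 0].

(x ⊛ y)[n] = Σ(m=0 to 3) x[m] · y[(n-m) mod 4]

Computing each output sample:
(x ⊛ y)[0] = 0
(x ⊛ y)[1] = -3
(x ⊛ y)[2] = -1
(x ⊛ y)[3] = -1

x ⊛ y = [0, -3, -1, -1]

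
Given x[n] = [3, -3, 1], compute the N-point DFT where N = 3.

X[k] = Σ(n=0 to 2) x[n] · ω_3^(nk)
where ω_3 = e^(-2πi/3)

Computing each X[k]:
X[0] = 1
X[1] = 4.0000+3.4641i
X[2] = 4.0000-3.4641i

X = [1, 4.0000+3.4641i, 4.0000-3.4641i]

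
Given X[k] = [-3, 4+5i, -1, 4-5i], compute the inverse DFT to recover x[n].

x[n] = (1/4) Σ(k=0 to 3) X[k] · e^(2πikn/4)

Computing each x[n]:
x[0] = 1
x[1] = -3
x[2] = -3
x[3] = 2

x = [1, -3, -3, 2]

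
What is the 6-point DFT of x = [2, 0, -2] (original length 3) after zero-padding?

Original 3-point DFT: [0, 3.0000-1.7321i, 3.0000+1.7321i]
Zero-padded 6-point DFT provides frequency interpolation.

DFT_6([x, 0, ...]) = [0, 3.0000+1.7321i, 3.0000-1.7321i, 0, 3.0000+1.7321i, 3.0000-1.7321i]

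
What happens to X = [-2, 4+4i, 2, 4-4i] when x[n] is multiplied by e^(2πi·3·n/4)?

Modulation property: DFT(ω_4^(-3n)·x[n]) = X[(k-3) mod 4], so circularly shift X by 3 positions.

X[k-3] = [4+4i, 2, 4-4i, -2]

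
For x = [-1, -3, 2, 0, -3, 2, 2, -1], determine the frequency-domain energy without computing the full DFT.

Parseval: Σ|x[n]|² = (1/N)Σ|X[k]|², so Σ|X[k]|² = N·Σ|x[n]|² = 8·32.0000

Σ|X[k]|² = N·Σ|x[n]|² = 8·32.0000 = 256.0000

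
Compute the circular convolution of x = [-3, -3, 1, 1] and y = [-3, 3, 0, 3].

(x ⊛ y)[n] = Σ(m=0 to 3) x[m] · y[(n-m) mod 4]

Computing each output sample:
(x ⊛ y)[0] = 3
(x ⊛ y)[1] = 3
(x ⊛ y)[2] = -9
(x ⊛ y)[3] = -9

x ⊛ y = [3, 3, -9, -9]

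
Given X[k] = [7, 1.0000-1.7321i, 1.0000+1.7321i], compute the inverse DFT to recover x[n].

x[n] = (1/3) Σ(k=0 to 2) X[k] · e^(2πikn/3)

Computing each x[n]:
x[0] = 3
x[1] = 3
x[2] = 1

x = [3, 3, 1]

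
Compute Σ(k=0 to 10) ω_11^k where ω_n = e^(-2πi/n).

Sum of all nth roots of unity equals 0 for n > 1 (geometric series with r ≠ 1).

0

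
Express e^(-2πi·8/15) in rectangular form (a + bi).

ω_15^8 = e^(-2πi·8/15)
= cos(-2π·8/15) + i·sin(-2π·8/15)
= cos(-16π/15) + i·sin(-16π/15)

ω_15^8 = cos(-16π/15) + i·sin(-16π/15) = -0.9781+0.2079i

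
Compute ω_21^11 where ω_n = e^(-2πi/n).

ω_21^11 = e^(-2πi·11/21)
= cos(-2π·11/21) + i·sin(-2π·11/21)
= cos(-22π/21) + i·sin(-22π/21)

ω_21^11 = cos(-22π/21) + i·sin(-22π/21) = -0.9888+0.1490i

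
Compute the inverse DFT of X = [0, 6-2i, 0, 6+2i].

x[n] = (1/4) Σ(k=0 to 3) X[k] · e^(2πikn/4)

Computing each x[n]:
x[0] = 3
x[1] = 1
x[2] = -3
x[3] = -1

x = [3, 1, -3, -1]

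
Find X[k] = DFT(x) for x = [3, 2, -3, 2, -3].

X[k] = Σ(n=0 to 4) x[n] · ω_5^(nk)
where ω_5 = e^(-2πi/5)

Computing each X[k]:
X[0] = 1
X[1] = 3.5000-1.8164i
X[2] = 3.5000-7.6942i
X[3] = 3.5000+7.6942i
X[4] = 3.5000+1.8164i

X = [1, 3.5000-1.8164i, 3.5000-7.6942i, 3.5000+7.6942i, 3.5000+1.8164i]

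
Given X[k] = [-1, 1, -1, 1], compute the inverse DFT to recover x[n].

x[n] = (1/4) Σ(k=0 to 3) X[k] · e^(2πikn/4)

Computing each x[n]:
x[0] = 0
x[1] = 0
x[2] = -1
x[3] = 0

x = [0, 0, -1, 0]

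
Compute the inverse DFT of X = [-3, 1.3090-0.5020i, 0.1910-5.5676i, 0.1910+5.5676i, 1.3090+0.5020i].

x[n] = (1/5) Σ(k=0 to 4) X[k] · e^(2πikn/5)

Computing each x[n]:
x[0] = 0
x[1] = 1
x[2] = -3
x[3] = 1
x[4] = -2

x = [0, 1, -3, 1, -2]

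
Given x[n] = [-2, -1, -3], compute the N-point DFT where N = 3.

X[k] = Σ(n=0 to 2) x[n] · ω_3^(nk)
where ω_3 = e^(-2πi/3)

Computing each X[k]:
X[0] = -6
X[1] = -1.7321i
X[2] = 1.7321i

X = [-6, -1.7321i, 1.7321i]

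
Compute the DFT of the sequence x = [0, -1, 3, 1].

X[k] = Σ(n=0 to 3) x[n] · ω_4^(nk)
where ω_4 = e^(-2πi/4)

Computing each X[k]:
X[0] = 3
X[1] = -3+2i
X[2] = 3
X[3] = -3-2i

X = [3, -3+2i, 3, -3-2i]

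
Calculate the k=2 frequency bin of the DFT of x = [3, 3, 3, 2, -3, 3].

X[2] = Σ(n=0 to 5) x[n] · ω_6^(2n) where ω_6 = e^(-2πi/6)
= (3)·ω_6^0 + (3)·ω_6^2 + (3)·ω_6^4 + (2)·ω_6^6 + (-3)·ω_6^8 + (3)·ω_6^10

X[2] = 2.0000+5.1962i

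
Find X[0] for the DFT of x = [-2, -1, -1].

X[0] = Σ(n=0 to 2) x[n] · ω_3^0 = Σ x[n]
= (-2) + (-1) + (-1)

X[0] = -4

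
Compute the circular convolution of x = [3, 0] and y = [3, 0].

(x ⊛ y)[n] = Σ(m=0 to 1) x[m] · y[(n-m) mod 2]

Computing each output sample:
(x ⊛ y)[0] = 9
(x ⊛ y)[1] = 0

x ⊛ y = [9, 0]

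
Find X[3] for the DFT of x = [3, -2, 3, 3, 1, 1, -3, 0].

X[3] = Σ(n=0 to 7) x[n] · ω_8^(3n) where ω_8 = e^(-2πi/8)
= (3)·ω_8^0 + (-2)·ω_8^3 + (3)·ω_8^6 + (3)·ω_8^9 + (1)·ω_8^12 + (1)·ω_8^15 + (-3)·ω_8^18 + (0)·ω_8^21

X[3] = 6.2426+6.0000i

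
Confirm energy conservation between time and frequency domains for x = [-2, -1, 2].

Time domain:
Σ|x[n]|² = |-2|² + |-1|² + |2|² = 9.0000

Frequency domain:
(1/3)Σ|X[k]|² = (1/3)(|-1|² + |-2.5000+2.5981i|² + |-2.5000-2.5981i|²) = (1/3)·27.0000 = 9.0000

Both sides agree, confirming Parseval's theorem.

Σ|x[n]|² = (1/N)Σ|X[k]|² = 9.0000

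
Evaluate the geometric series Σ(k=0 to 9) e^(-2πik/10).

Sum of all nth roots of unity equals 0 for n > 1 (geometric series with r ≠ 1).

0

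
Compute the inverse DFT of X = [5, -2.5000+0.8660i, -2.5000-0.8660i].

x[n] = (1/3) Σ(k=0 to 2) X[k] · e^(2πikn/3)

Computing each x[n]:
x[0] = 0
x[1] = 2
x[2] = 3

x = [0, 2, 3]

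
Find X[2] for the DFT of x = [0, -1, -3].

X[2] = Σ(n=0 to 2) x[n] · ω_3^(2n) where ω_3 = e^(-2πi/3)
= (0)·ω_3^0 + (-1)·ω_3^2 + (-3)·ω_3^4

X[2] = 2.0000+1.7321i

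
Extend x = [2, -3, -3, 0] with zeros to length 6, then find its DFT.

Original 4-point DFT: [-4, 5+3i, 2, 5-3i]
Zero-padded 6-point DFT provides frequency interpolation.

DFT_6([x, 0, ...]) = [-4, 2.0000+5.1962i, 5, 2, 5, 2.0000-5.1962i]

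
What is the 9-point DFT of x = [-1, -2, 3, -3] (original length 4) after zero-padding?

Original 4-point DFT: [-3, -4-1i, 7, -4+1i]
Zero-padded 9-point DFT provides frequency interpolation.

DFT_9([x, 0, ...]) = [-3, -0.5111+0.9292i, -2.6664-1.6545i, -4.5000+4.3301i, 4.6775+5.2105i, 4.6775-5.2105i, -4.5000-4.3301i, -2.6664+1.6545i, -0.5111-0.9292i]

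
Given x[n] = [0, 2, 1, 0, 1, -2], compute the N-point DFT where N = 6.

X[k] = Σ(n=0 to 5) x[n] · ω_6^(nk)
where ω_6 = e^(-2πi/6)

Computing each X[k]:
X[0] = 2
X[1] = -1.0000-3.4641i
X[2] = -1.0000-3.4641i
X[3] = 2
X[4] = -1.0000+3.4641i
X[5] = -1.0000+3.4641i

X = [2, -1.0000-3.4641i, -1.0000-3.4641i, 2, -1.0000+3.4641i, -1.0000+3.4641i]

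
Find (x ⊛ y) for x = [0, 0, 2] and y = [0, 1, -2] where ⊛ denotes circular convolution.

(x ⊛ y)[n] = Σ(m=0 to 2) x[m] · y[(n-m) mod 3]

Computing each output sample:
(x ⊛ y)[0] = 2
(x ⊛ y)[1] = -4
(x ⊛ y)[2] = 0

x ⊛ y = [2, -4, 0]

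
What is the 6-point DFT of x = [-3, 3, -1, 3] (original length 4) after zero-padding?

Original 4-point DFT: [2, -2, -10, -2]
Zero-padded 6-point DFT provides frequency interpolation.

DFT_6([x, 0, ...]) = [2, -4.0000-1.7321i, -1.0000-3.4641i, -10, -1.0000+3.4641i, -4.0000+1.7321i]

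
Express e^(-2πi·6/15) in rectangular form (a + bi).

ω_15^6 = e^(-2πi·6/15)
= cos(-2π·6/15) + i·sin(-2π·6/15)
= cos(-12π/15) + i·sin(-12π/15)

ω_15^6 = cos(-12π/15) + i·sin(-12π/15) = -0.8090-0.5878i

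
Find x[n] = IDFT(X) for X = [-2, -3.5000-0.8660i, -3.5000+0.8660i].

x[n] = (1/3) Σ(k=0 to 2) X[k] · e^(2πikn/3)

Computing each x[n]:
x[0] = -3
x[1] = 1
x[2] = 0

x = [-3, 1, 0]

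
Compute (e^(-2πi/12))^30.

Since ω_12^12 = 1, powers reduce modulo 12.
30 mod 12 = 6
So ω_12^30 = ω_12^6 = e^(-2πi·6/12)

ω_12^30 = ω_12^6 = -1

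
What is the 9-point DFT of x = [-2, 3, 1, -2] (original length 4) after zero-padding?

Original 4-point DFT: [0, -3-5i, -2, -3+5i]
Zero-padded 9-point DFT provides frequency interpolation.

DFT_9([x, 0, ...]) = [0, 1.4718-1.1811i, -1.4187-5.0285i, -6.0000-1.7321i, -3.0530+1.3488i, -3.0530-1.3488i, -6.0000+1.7321i, -1.4187+5.0285i, 1.4718+1.1811i]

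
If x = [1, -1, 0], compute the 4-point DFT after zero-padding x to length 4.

Original 3-point DFT: [0, 1.5000+0.8660i, 1.5000-0.8660i]
Zero-padded 4-point DFT provides frequency interpolation.

DFT_4([x, 0, ...]) = [0, 1+1i, 2, 1-1i]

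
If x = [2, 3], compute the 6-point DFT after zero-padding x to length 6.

Original 2-point DFT: [5, -1]
Zero-padded 6-point DFT provides frequency interpolation.

DFT_6([x, 0, ...]) = [5, 3.5000-2.5981i, 0.5000-2.5981i, -1, 0.5000+2.5981i, 3.5000+2.5981i]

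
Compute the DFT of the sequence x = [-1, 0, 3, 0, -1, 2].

X[k] = Σ(n=0 to 5) x[n] · ω_6^(nk)
where ω_6 = e^(-2πi/6)

Computing each X[k]:
X[0] = 3
X[1] = -1.0000-1.7321i
X[2] = -3.0000+5.1962i
X[3] = -1
X[4] = -3.0000-5.1962i
X[5] = -1.0000+1.7321i

X = [3, -1.0000-1.7321i, -3.0000+5.1962i, -1, -3.0000-5.1962i, -1.0000+1.7321i]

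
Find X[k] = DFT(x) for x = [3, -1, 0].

X[k] = Σ(n=0 to 2) x[n] · ω_3^(nk)
where ω_3 = e^(-2πi/3)

Computing each X[k]:
X[0] = 2
X[1] = 3.5000+0.8660i
X[2] = 3.5000-0.8660i

X = [2, 3.5000+0.8660i, 3.5000-0.8660i]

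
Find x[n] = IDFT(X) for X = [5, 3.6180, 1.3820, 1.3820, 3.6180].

x[n] = (1/5) Σ(k=0 to 4) X[k] · e^(2πikn/5)

Computing each x[n]:
x[0] = 3
x[1] = 1
x[2] = 0
x[3] = 0
x[4] = 1

x = [3, 1, 0, 0, 1]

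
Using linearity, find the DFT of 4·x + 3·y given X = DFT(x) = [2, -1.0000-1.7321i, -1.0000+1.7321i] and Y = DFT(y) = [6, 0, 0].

By linearity: DFT(4x + 3y) = 4·DFT(x) + 3·DFT(y)
= 4·[2, -1.0000-1.7321i, -1.0000+1.7321i] + 3·[6, 0, 0]

Computing element-wise:
Z[0] = 4·(2) + 3·(6) = 26
Z[1] = 4·(-1.0000-1.7321i) + 3·(0) = -4.0000-6.9284i
Z[2] = 4·(-1.0000+1.7321i) + 3·(0) = -4.0000+6.9284i

DFT(4x + 3y) = 4·X + 3·Y = [26, -4.0000-6.9284i, -4.0000+6.9284i]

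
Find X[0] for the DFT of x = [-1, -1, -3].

X[0] = Σ(n=0 to 2) x[n] · ω_3^0 = Σ x[n]
= (-1) + (-1) + (-3)

X[0] = -5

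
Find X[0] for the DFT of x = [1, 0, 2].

X[0] = Σ(n=0 to 2) x[n] · ω_3^0 = Σ x[n]
= (1) + (0) + (2)

X[0] = 3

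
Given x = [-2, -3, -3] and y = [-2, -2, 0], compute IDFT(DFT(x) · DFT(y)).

(x ⊛ y)[n] = Σ(m=0 to 2) x[m] · y[(n-m) mod 3]

Computing each output sample:
(x ⊛ y)[0] = 10
(x ⊛ y)[1] = 10
(x ⊛ y)[2] = 12

x ⊛ y = [10, 10, 12]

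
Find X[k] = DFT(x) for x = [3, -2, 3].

X[k] = Σ(n=0 to 2) x[n] · ω_3^(nk)
where ω_3 = e^(-2πi/3)

Computing each X[k]:
X[0] = 4
X[1] = 2.5000+4.3301i
X[2] = 2.5000-4.3301i

X = [4, 2.5000+4.3301i, 2.5000-4.3301i]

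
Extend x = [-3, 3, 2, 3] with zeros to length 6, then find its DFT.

Original 4-point DFT: [5, -5, -7, -5]
Zero-padded 6-point DFT provides frequency interpolation.

DFT_6([x, 0, ...]) = [5, -5.5000-4.3301i, -2.5000-0.8660i, -7, -2.5000+0.8660i, -5.5000+4.3301i]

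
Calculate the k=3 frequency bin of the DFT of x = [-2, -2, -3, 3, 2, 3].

X[3] = Σ(n=0 to 5) x[n] · ω_6^(3n) where ω_6 = e^(-2πi/6)
= (-2)·ω_6^0 + (-2)·ω_6^3 + (-3)·ω_6^6 + (3)·ω_6^9 + (2)·ω_6^12 + (3)·ω_6^15

X[3] = -7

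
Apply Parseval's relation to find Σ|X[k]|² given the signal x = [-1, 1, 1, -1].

Parseval: Σ|x[n]|² = (1/N)Σ|X[k]|², so Σ|X[k]|² = N·Σ|x[n]|² = 4·4.0000

Σ|X[k]|² = N·Σ|x[n]|² = 4·4.0000 = 16.0000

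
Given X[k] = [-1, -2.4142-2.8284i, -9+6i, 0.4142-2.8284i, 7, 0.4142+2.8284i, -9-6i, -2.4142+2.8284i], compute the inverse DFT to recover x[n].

x[n] = (1/8) Σ(k=0 to 7) X[k] · e^(2πikn/8)

Computing each x[n]:
x[0] = -2
x[1] = -2
x[2] = 3
x[3] = 2
x[4] = -1
x[5] = -3
x[6] = 3
x[7] = -1

x = [-2, -2, 3, 2, -1, -3, 3, -1]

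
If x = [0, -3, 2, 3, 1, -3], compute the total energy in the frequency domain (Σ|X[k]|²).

Parseval: Σ|x[n]|² = (1/N)Σ|X[k]|², so Σ|X[k]|² = N·Σ|x[n]|² = 6·32.0000

Σ|X[k]|² = N·Σ|x[n]|² = 6·32.0000 = 192.0000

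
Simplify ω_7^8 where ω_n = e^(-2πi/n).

Since ω_7^7 = 1, powers reduce modulo 7.
8 mod 7 = 1
So ω_7^8 = ω_7^1 = e^(-2πi·1/7)

ω_7^8 = ω_7^1 = 0.6235-0.7818i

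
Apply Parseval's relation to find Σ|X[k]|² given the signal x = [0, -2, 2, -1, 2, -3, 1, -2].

Parseval: Σ|x[n]|² = (1/N)Σ|X[k]|², so Σ|X[k]|² = N·Σ|x[n]|² = 8·27.0000

Σ|X[k]|² = N·Σ|x[n]|² = 8·27.0000 = 216.0000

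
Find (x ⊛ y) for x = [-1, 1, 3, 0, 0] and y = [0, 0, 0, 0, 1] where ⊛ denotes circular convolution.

(x ⊛ y)[n] = Σ(m=0 to 4) x[m] · y[(n-m) mod 5]

Computing each output sample:
(x ⊛ y)[0] = 1
(x ⊛ y)[1] = 3
(x ⊛ y)[2] = 0
(x ⊛ y)[3] = 0
(x ⊛ y)[4] = -1

x ⊛ y = [1, 3, 0, 0, -1]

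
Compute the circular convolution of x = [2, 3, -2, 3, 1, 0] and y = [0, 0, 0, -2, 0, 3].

(x ⊛ y)[n] = Σ(m=0 to 5) x[m] · y[(n-m) mod 6]

Computing each output sample:
(x ⊛ y)[0] = 3
(x ⊛ y)[1] = -8
(x ⊛ y)[2] = 9
(x ⊛ y)[3] = -1
(x ⊛ y)[4] = -6
(x ⊛ y)[5] = 10

x ⊛ y = [3, -8, 9, -1, -6, 10]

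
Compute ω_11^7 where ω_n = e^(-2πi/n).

ω_11^7 = e^(-2πi·7/11)
= cos(-2π·7/11) + i·sin(-2π·7/11)
= cos(-14π/11) + i·sin(-14π/11)

ω_11^7 = cos(-14π/11) + i·sin(-14π/11) = -0.6549+0.7557i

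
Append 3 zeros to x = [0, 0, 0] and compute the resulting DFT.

Original 3-point DFT: [0, 0, 0]
Zero-padded 6-point DFT provides frequency interpolation.

DFT_6([x, 0, ...]) = [0, 0, 0, 0, 0, 0]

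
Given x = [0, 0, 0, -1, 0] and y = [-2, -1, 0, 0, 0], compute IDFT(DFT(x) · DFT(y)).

(x ⊛ y)[n] = Σ(m=0 to 4) x[m] · y[(n-m) mod 5]

Computing each output sample:
(x ⊛ y)[0] = 0
(x ⊛ y)[1] = 0
(x ⊛ y)[2] = 0
(x ⊛ y)[3] = 2
(x ⊛ y)[4] = 1

x ⊛ y = [0, 0, 0, 2, 1]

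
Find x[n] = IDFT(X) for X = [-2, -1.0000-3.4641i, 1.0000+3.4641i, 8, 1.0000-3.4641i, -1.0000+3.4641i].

x[n] = (1/6) Σ(k=0 to 5) X[k] · e^(2πikn/6)

Computing each x[n]:
x[0] = 1
x[1] = -2
x[2] = 3
x[3] = -1
x[4] = -1
x[5] = -2

x = [1, -2, 3, -1, -1, -2]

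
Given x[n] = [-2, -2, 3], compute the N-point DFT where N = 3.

X[k] = Σ(n=0 to 2) x[n] · ω_3^(nk)
where ω_3 = e^(-2πi/3)

Computing each X[k]:
X[0] = -1
X[1] = -2.5000+4.3301i
X[2] = -2.5000-4.3301i

X = [-1, -2.5000+4.3301i, -2.5000-4.3301i]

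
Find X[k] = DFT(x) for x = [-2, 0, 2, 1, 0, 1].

X[k] = Σ(n=0 to 5) x[n] · ω_6^(nk)
where ω_6 = e^(-2πi/6)

Computing each X[k]:
X[0] = 2
X[1] = -3.5000-0.8660i
X[2] = -2.5000+2.5981i
X[3] = -2
X[4] = -2.5000-2.5981i
X[5] = -3.5000+0.8660i

X = [2, -3.5000-0.8660i, -2.5000+2.5981i, -2, -2.5000-2.5981i, -3.5000+0.8660i]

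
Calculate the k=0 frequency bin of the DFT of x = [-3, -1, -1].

X[0] = Σ(n=0 to 2) x[n] · ω_3^0 = Σ x[n]
= (-3) + (-1) + (-1)

X[0] = -5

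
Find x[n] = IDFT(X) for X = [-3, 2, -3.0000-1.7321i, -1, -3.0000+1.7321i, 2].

x[n] = (1/6) Σ(k=0 to 5) X[k] · e^(2πikn/6)

Computing each x[n]:
x[0] = -1
x[1] = 1
x[2] = -1
x[3] = -2
x[4] = 0
x[5] = 0

x = [-1, 1, -1, -2, 0, 0]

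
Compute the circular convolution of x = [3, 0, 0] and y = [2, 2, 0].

(x ⊛ y)[n] = Σ(m=0 to 2) x[m] · y[(n-m) mod 3]

Computing each output sample:
(x ⊛ y)[0] = 6
(x ⊛ y)[1] = 6
(x ⊛ y)[2] = 0

x ⊛ y = [6, 6, 0]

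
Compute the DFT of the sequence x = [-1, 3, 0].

X[k] = Σ(n=0 to 2) x[n] · ω_3^(nk)
where ω_3 = e^(-2πi/3)

Computing each X[k]:
X[0] = 2
X[1] = -2.5000-2.5981i
X[2] = -2.5000+2.5981i

X = [2, -2.5000-2.5981i, -2.5000+2.5981i]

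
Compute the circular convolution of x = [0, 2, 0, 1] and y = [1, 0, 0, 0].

(x ⊛ y)[n] = Σ(m=0 to 3) x[m] · y[(n-m) mod 4]

Computing each output sample:
(x ⊛ y)[0] = 0
(x ⊛ y)[1] = 2
(x ⊛ y)[2] = 0
(x ⊛ y)[3] = 1

x ⊛ y = [0, 2, 0, 1]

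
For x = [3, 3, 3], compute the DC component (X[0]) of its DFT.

X[0] = Σ(n=0 to 2) x[n] · ω_3^0 = Σ x[n]
= (3) + (3) + (3)

X[0] = 9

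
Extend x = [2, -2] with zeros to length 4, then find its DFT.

Original 2-point DFT: [0, 4]
Zero-padded 4-point DFT provides frequency interpolation.

DFT_4([x, 0, ...]) = [0, 2+2i, 4, 2-2i]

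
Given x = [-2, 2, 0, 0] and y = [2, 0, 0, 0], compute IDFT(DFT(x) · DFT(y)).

(x ⊛ y)[n] = Σ(m=0 to 3) x[m] · y[(n-m) mod 4]

Computing each output sample:
(x ⊛ y)[0] = -4
(x ⊛ y)[1] = 4
(x ⊛ y)[2] = 0
(x ⊛ y)[3] = 0

x ⊛ y = [-4, 4, 0, 0]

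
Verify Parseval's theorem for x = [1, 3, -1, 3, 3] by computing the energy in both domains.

Time domain:
Σ|x[n]|² = |1|² + |3|² + |-1|² + |3|² + |3|² = 29.0000

Frequency domain:
(1/5)Σ|X[k]|² = (1/5)(|9|² + |1.2361+2.3511i|² + |-3.2361-3.8042i|² + |-3.2361+3.8042i|² + |1.2361-2.3511i|²) = (1/5)·145.0000 = 29.0000

Both sides agree, confirming Parseval's theorem.

Σ|x[n]|² = (1/N)Σ|X[k]|² = 29.0000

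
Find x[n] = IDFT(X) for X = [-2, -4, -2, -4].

x[n] = (1/4) Σ(k=0 to 3) X[k] · e^(2πikn/4)

Computing each x[n]:
x[0] = -3
x[1] = 0
x[2] = 1
x[3] = 0

x = [-3, 0, 1, 0]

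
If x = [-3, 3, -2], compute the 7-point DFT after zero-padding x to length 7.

Original 3-point DFT: [-2, -3.5000-4.3301i, -3.5000+4.3301i]
Zero-padded 7-point DFT provides frequency interpolation.

DFT_7([x, 0, ...]) = [-2, -0.6845-0.3956i, -1.8656-3.7926i, -6.9499-2.8653i, -6.9499+2.8653i, -1.8656+3.7926i, -0.6845+0.3956i]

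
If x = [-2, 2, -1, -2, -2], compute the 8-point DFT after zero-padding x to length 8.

Original 5-point DFT: [-5, 0.4271-4.3920i, -2.9271-1.4001i, -2.9271+1.4001i, 0.4271+4.3920i]
Zero-padded 8-point DFT provides frequency interpolation.

DFT_8([x, 0, ...]) = [-5, 2.8284+1.0000i, -3-4i, -2.8284-1.0000i, -5, -2.8284+1.0000i, -3+4i, 2.8284-1.0000i]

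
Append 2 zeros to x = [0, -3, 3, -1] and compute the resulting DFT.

Original 4-point DFT: [-1, -3+2i, 7, -3-2i]
Zero-padded 6-point DFT provides frequency interpolation.

DFT_6([x, 0, ...]) = [-1, -2, -1.0000+5.1962i, 7, -1.0000-5.1962i, -2]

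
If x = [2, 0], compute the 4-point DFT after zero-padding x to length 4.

Original 2-point DFT: [2, 2]
Zero-padded 4-point DFT provides frequency interpolation.

DFT_4([x, 0, ...]) = [2, 2, 2, 2]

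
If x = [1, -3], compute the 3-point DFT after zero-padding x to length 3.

Original 2-point DFT: [-2, 4]
Zero-padded 3-point DFT provides frequency interpolation.

DFT_3([x, 0, ...]) = [-2, 2.5000+2.5981i, 2.5000-2.5981i]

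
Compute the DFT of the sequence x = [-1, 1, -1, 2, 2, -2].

X[k] = Σ(n=0 to 5) x[n] · ω_6^(nk)
where ω_6 = e^(-2πi/6)

Computing each X[k]:
X[0] = 1
X[1] = -4
X[2] = 1.0000-5.1962i
X[3] = -1
X[4] = 1.0000+5.1962i
X[5] = -4

X = [1, -4, 1.0000-5.1962i, -1, 1.0000+5.1962i, -4]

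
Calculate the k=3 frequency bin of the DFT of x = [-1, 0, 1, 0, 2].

X[3] = Σ(n=0 to 4) x[n] · ω_5^(3n) where ω_5 = e^(-2πi/5)
= (-1)·ω_5^0 + (0)·ω_5^3 + (1)·ω_5^6 + (0)·ω_5^9 + (2)·ω_5^12

X[3] = -2.3090-2.1266i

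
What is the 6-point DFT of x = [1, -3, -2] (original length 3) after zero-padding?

Original 3-point DFT: [-4, 3.5000+0.8660i, 3.5000-0.8660i]
Zero-padded 6-point DFT provides frequency interpolation.

DFT_6([x, 0, ...]) = [-4, 0.5000+4.3301i, 3.5000+0.8660i, 2, 3.5000-0.8660i, 0.5000-4.3301i]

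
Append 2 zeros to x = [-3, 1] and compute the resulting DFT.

Original 2-point DFT: [-2, -4]
Zero-padded 4-point DFT provides frequency interpolation.

DFT_4([x, 0, ...]) = [-2, -3-1i, -4, -3+1i]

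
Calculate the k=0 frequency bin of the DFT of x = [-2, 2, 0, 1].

X[0] = Σ(n=0 to 3) x[n] · ω_4^0 = Σ x[n]
= (-2) + (2) + (0) + (1)

X[0] = 1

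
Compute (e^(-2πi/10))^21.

Since ω_10^10 = 1, powers reduce modulo 10.
21 mod 10 = 1
So ω_10^21 = ω_10^1 = e^(-2πi·1/10)

ω_10^21 = ω_10^1 = 0.8090-0.5878i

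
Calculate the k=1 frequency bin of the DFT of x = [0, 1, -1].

X[1] = Σ(n=0 to 2) x[n] · ω_3^(1n) where ω_3 = e^(-2πi/3)
= (0)·ω_3^0 + (1)·ω_3^1 + (-1)·ω_3^2

X[1] = -1.7321i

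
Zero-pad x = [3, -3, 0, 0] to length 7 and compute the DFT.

Original 4-point DFT: [0, 3+3i, 6, 3-3i]
Zero-padded 7-point DFT provides frequency interpolation.

DFT_7([x, 0, ...]) = [0, 1.1295+2.3455i, 3.6676+2.9248i, 5.7029+1.3017i, 5.7029-1.3017i, 3.6676-2.9248i, 1.1295-2.3455i]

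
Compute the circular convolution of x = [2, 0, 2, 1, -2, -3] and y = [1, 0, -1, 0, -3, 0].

(x ⊛ y)[n] = Σ(m=0 to 5) x[m] · y[(n-m) mod 6]

Computing each output sample:
(x ⊛ y)[0] = -2
(x ⊛ y)[1] = 0
(x ⊛ y)[2] = 6
(x ⊛ y)[3] = 10
(x ⊛ y)[4] = -10
(x ⊛ y)[5] = -4

x ⊛ y = [-2, 0, 6, 10, -10, -4]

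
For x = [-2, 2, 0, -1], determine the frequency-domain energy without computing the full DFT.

Parseval: Σ|x[n]|² = (1/N)Σ|X[k]|², so Σ|X[k]|² = N·Σ|x[n]|² = 4·9.0000

Σ|X[k]|² = N·Σ|x[n]|² = 4·9.0000 = 36.0000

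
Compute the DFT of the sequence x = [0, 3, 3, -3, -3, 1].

X[k] = Σ(n=0 to 5) x[n] · ω_6^(nk)
where ω_6 = e^(-2πi/6)

Computing each X[k]:
X[0] = 1
X[1] = 5.0000-6.9282i
X[2] = -5.0000+3.4641i
X[3] = -1
X[4] = -5.0000-3.4641i
X[5] = 5.0000+6.9282i

X = [1, 5.0000-6.9282i, -5.0000+3.4641i, -1, -5.0000-3.4641i, 5.0000+6.9282i]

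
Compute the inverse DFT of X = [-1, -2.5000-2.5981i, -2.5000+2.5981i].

x[n] = (1/3) Σ(k=0 to 2) X[k] · e^(2πikn/3)

Computing each x[n]:
x[0] = -2
x[1] = 2
x[2] = -1

x = [-2, 2, -1]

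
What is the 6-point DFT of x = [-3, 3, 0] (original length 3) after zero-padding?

Original 3-point DFT: [0, -4.5000-2.5981i, -4.5000+2.5981i]
Zero-padded 6-point DFT provides frequency interpolation.

DFT_6([x, 0, ...]) = [0, -1.5000-2.5981i, -4.5000-2.5981i, -6, -4.5000+2.5981i, -1.5000+2.5981i]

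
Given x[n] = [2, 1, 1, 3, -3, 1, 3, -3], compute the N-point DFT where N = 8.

X[k] = Σ(n=0 to 7) x[n] · ω_8^(nk)
where ω_8 = e^(-2πi/8)

Computing each X[k]:
X[0] = 5
X[1] = 0.7574-2.2426i
X[2] = -5-2i
X[3] = 9.2426-6.2426i
X[4] = 1
X[5] = 9.2426+6.2426i
X[6] = -5+2i
X[7] = 0.7574+2.2426i

X = [5, 0.7574-2.2426i, -5-2i, 9.2426-6.2426i, 1, 9.2426+6.2426i, -5+2i, 0.7574+2.2426i]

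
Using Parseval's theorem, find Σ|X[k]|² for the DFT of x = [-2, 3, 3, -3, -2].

Parseval: Σ|x[n]|² = (1/N)Σ|X[k]|², so Σ|X[k]|² = N·Σ|x[n]|² = 5·35.0000

Σ|X[k]|² = N·Σ|x[n]|² = 5·35.0000 = 175.0000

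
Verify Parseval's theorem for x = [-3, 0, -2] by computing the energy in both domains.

Time domain:
Σ|x[n]|² = |-3|² + |0|² + |-2|² = 13.0000

Frequency domain:
(1/3)Σ|X[k]|² = (1/3)(|-5|² + |-2.0000-1.7321i|² + |-2.0000+1.7321i|²) = (1/3)·39.0000 = 13.0000

Both sides agree, confirming Parseval's theorem.

Σ|x[n]|² = (1/N)Σ|X[k]|² = 13.0000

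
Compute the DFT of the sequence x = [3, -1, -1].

X[k] = Σ(n=0 to 2) x[n] · ω_3^(nk)
where ω_3 = e^(-2πi/3)

Computing each X[k]:
X[0] = 1
X[1] = 4
X[2] = 4

X = [1, 4, 4]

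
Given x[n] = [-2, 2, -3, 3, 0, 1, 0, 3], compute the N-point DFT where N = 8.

X[k] = Σ(n=0 to 7) x[n] · ω_8^(nk)
where ω_8 = e^(-2πi/8)

Computing each X[k]:
X[0] = 4
X[1] = -1.2929+2.2929i
X[2] = 1+3i
X[3] = -2.7071-3.7071i
X[4] = -14
X[5] = -2.7071+3.7071i
X[6] = 1-3i
X[7] = -1.2929-2.2929i

X = [4, -1.2929+2.2929i, 1+3i, -2.7071-3.7071i, -14, -2.7071+3.7071i, 1-3i, -1.2929-2.2929i]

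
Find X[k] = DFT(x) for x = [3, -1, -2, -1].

X[k] = Σ(n=0 to 3) x[n] · ω_4^(nk)
where ω_4 = e^(-2πi/4)

Computing each X[k]:
X[0] = -1
X[1] = 5
X[2] = 3
X[3] = 5

X = [-1, 5, 3, 5]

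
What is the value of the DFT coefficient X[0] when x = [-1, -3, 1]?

X[0] = Σ(n=0 to 2) x[n] · ω_3^0 = Σ x[n]
= (-1) + (-3) + (1)

X[0] = -3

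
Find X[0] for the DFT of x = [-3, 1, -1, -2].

X[0] = Σ(n=0 to 3) x[n] · ω_4^0 = Σ x[n]
= (-3) + (1) + (-1) + (-2)

X[0] = -5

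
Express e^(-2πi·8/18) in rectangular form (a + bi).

ω_18^8 = e^(-2πi·8/18)
= cos(-2π·8/18) + i·sin(-2π·8/18)
= cos(-16π/18) + i·sin(-16π/18)

ω_18^8 = cos(-16π/18) + i·sin(-16π/18) = -0.9397-0.3420i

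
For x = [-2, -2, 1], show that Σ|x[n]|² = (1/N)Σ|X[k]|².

Time domain:
Σ|x[n]|² = |-2|² + |-2|² + |1|² = 9.0000

Frequency domain:
(1/3)Σ|X[k]|² = (1/3)(|-3|² + |-1.5000+2.5981i|² + |-1.5000-2.5981i|²) = (1/3)·27.0000 = 9.0000

Both sides agree, confirming Parseval's theorem.

Σ|x[n]|² = (1/N)Σ|X[k]|² = 9.0000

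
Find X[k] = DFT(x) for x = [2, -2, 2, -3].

X[k] = Σ(n=0 to 3) x[n] · ω_4^(nk)
where ω_4 = e^(-2πi/4)

Computing each X[k]:
X[0] = -1
X[1] = -1i
X[2] = 9
X[3] = 1i

X = [-1, -1i, 9, 1i]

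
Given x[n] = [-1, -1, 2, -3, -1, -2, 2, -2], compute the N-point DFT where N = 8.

X[k] = Σ(n=0 to 7) x[n] · ω_8^(nk)
where ω_8 = e^(-2πi/8)

Computing each X[k]:
X[0] = -6
X[1] = 1.4142
X[2] = -6-2i
X[3] = -1.4142
X[4] = 10
X[5] = -1.4142
X[6] = -6+2i
X[7] = 1.4142

X = [-6, 1.4142, -6-2i, -1.4142, 10, -1.4142, -6+2i, 1.4142]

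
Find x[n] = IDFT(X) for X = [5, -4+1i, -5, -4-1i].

x[n] = (1/4) Σ(k=0 to 3) X[k] · e^(2πikn/4)

Computing each x[n]:
x[0] = -2
x[1] = 2
x[2] = 2
x[3] = 3

x = [-2, 2, 2, 3]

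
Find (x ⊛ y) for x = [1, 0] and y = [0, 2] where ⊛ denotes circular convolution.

(x ⊛ y)[n] = Σ(m=0 to 1) x[m] · y[(n-m) mod 2]

Computing each output sample:
(x ⊛ y)[0] = 0
(x ⊛ y)[1] = 2

x ⊛ y = [0, 2]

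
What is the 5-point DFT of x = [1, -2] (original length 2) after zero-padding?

Original 2-point DFT: [-1, 3]
Zero-padded 5-point DFT provides frequency interpolation.

DFT_5([x, 0, ...]) = [-1, 0.3820+1.9021i, 2.6180+1.1756i, 2.6180-1.1756i, 0.3820-1.9021i]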